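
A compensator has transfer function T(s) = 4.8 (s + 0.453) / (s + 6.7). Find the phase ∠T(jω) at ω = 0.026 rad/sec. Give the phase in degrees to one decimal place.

3.1°

∠(j0.026 + 0.453) = arctan(0.026/0.453) = 3.28°
∠(j0.026 + 6.7) = arctan(0.026/6.7) = 0.22°
∠T(j0.026) = 3.28° − 0.22° = 3.06°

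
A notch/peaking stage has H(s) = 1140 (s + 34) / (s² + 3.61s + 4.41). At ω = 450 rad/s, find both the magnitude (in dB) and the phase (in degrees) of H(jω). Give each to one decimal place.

|H| = 8.1 dB, ∠H = -93.9°

|j450 + 34| = √(450² + 34²) = 451.3
|(j450)² + 3.61(j450) + 4.41| = |-2.025e+05 + j1624.5| = 2.025e+05
|H(j450)| = 1140 × 451.3 / 2.025e+05 = 2.5405
20 log₁₀(2.5405) = 8.10 dB
∠(j450 + 34) = arctan(450/34) = 85.68°
∠[(j450)² + 3.61(j450) + 4.41] = ∠[-2.025e+05 + j1624.5] = 179.54°
∠H(j450) = 85.68° − 179.54° = -93.86°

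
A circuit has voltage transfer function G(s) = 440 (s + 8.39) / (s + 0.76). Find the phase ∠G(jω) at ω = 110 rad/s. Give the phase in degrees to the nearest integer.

-4°

∠(j110 + 8.39) = arctan(110/8.39) = 85.64°
∠(j110 + 0.76) = arctan(110/0.76) = 89.60°
∠G(j110) = 85.64° − 89.60° = -3.97°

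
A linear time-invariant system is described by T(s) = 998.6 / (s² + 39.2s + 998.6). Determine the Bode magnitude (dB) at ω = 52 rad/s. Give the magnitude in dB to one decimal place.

-8.5 dB

|(j52)² + 39.2(j52) + 998.6| = |-1705.4 + j2038.4| = 2658
|T(j52)| = 998.6 / 2658 = 0.37574
20 log₁₀(0.37574) = -8.50 dB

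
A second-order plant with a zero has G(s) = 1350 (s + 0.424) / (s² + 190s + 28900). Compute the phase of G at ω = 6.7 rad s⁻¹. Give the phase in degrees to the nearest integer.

∠(j6.7 + 0.424) = arctan(6.7/0.424) = 86.38°
∠[(j6.7)² + 190(j6.7) + 28900] = ∠[28855 + j1273] = 2.53°
∠G(j6.7) = 86.38° − 2.53° = 83.85°

84°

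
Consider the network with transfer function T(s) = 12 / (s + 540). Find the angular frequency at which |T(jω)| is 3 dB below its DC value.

540 rad s⁻¹

For a single-pole low-pass, the −3 dB point is at the pole: ω = 540 rad s⁻¹.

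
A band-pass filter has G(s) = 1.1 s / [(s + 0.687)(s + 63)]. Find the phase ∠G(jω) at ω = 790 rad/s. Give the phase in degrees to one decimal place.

∠(j790) = 90.00°
∠(j790 + 0.687) = arctan(790/0.687) = 89.95°
∠(j790 + 63) = arctan(790/63) = 85.44°
∠G(j790) = 90.00° − (89.95° + 85.44°) = -85.39°

-85.4°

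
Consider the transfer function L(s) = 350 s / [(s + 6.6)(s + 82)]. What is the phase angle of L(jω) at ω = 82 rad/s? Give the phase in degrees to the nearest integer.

-40°

∠(j82) = 90.00°
∠(j82 + 6.6) = arctan(82/6.6) = 85.40°
∠(j82 + 82) = arctan(82/82) = 45.00°
∠L(j82) = 90.00° − (85.40° + 45.00°) = -40.40°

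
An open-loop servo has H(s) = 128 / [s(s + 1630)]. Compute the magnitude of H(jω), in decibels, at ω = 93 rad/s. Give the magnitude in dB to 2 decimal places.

|j93 + 1630| = √(93² + 1630²) = 1633
|j93| = 93
|H(j93)| = 128 / (1633 × 93) = 0.00084301
20 log₁₀(0.00084301) = -61.483 dB

-61.48 dB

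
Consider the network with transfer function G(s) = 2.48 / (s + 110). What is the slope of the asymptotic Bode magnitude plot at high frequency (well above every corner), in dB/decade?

-20 dB/decade

With 0 zeros and 1 pole, the high-frequency asymptotic slope is 20 × (0 − 1) = -20 dB/decade.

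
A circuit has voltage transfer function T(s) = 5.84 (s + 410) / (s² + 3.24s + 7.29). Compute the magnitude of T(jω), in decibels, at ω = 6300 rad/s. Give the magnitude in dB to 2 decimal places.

-60.64 dB

|j6300 + 410| = √(6300² + 410²) = 6313
|(j6300)² + 3.24(j6300) + 7.29| = |-3.969e+07 + j20412| = 3.969e+07
|T(j6300)| = 5.84 × 6313 / 3.969e+07 = 0.00092895
20 log₁₀(0.00092895) = -60.640 dB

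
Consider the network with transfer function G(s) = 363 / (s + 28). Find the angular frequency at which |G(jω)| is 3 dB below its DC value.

28 rad s⁻¹

For a single-pole low-pass, the −3 dB point is at the pole: ω = 28 rad s⁻¹.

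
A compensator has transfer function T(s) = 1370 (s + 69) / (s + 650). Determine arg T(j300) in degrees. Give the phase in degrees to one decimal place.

∠(j300 + 69) = arctan(300/69) = 77.05°
∠(j300 + 650) = arctan(300/650) = 24.78°
∠T(j300) = 77.05° − 24.78° = 52.27°

52.3 deg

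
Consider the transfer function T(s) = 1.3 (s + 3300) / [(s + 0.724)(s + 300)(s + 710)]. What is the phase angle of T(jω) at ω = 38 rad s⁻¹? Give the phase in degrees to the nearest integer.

-99 deg

∠(j38 + 3300) = arctan(38/3300) = 0.66°
∠(j38 + 0.724) = arctan(38/0.724) = 88.91°
∠(j38 + 300) = arctan(38/300) = 7.22°
∠(j38 + 710) = arctan(38/710) = 3.06°
∠T(j38) = 0.66° − (88.91° + 7.22° + 3.06°) = -98.53°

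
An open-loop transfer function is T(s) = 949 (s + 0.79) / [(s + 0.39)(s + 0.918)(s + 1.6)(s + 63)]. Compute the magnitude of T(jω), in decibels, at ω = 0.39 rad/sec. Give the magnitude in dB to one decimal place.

|j0.39 + 0.79| = √(0.39² + 0.79²) = 0.881
|j0.39 + 0.39| = √(0.39² + 0.39²) = 0.5515
|j0.39 + 0.918| = √(0.39² + 0.918²) = 0.9974
|j0.39 + 1.6| = √(0.39² + 1.6²) = 1.647
|j0.39 + 63| = √(0.39² + 63²) = 63
|T(j0.39)| = 949 × 0.881 / (0.5515 × 0.9974 × 1.647 × 63) = 14.649
20 log₁₀(14.649) = 23.32 dB

23.3 dB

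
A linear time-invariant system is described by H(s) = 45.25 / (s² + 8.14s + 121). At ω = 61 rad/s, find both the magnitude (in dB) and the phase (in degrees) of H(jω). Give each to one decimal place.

|H| = -38.1 dB, ∠H = -172.1°

|(j61)² + 8.14(j61) + 121| = |-3600 + j496.54| = 3634
|H(j61)| = 45.25 / 3634 = 0.012452
20 log₁₀(0.012452) = -38.10 dB
∠[(j61)² + 8.14(j61) + 121] = ∠[-3600 + j496.54] = 172.15°
∠H(j61) = −172.15° = -172.15°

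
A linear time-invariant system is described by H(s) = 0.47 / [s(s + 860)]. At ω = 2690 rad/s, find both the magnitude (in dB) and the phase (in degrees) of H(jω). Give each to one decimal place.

|j2690 + 860| = √(2690² + 860²) = 2824
|j2690| = 2690
|H(j2690)| = 0.47 / (2824 × 2690) = 6.1867e-08
20 log₁₀(6.1867e-08) = -144.17 dB
∠(j2690 + 860) = arctan(2690/860) = 72.27°
∠(j2690) = 90.00°
∠H(j2690) = − (72.27° + 90.00°) = -162.27°

|H| = -144.2 dB, ∠H = -162.3°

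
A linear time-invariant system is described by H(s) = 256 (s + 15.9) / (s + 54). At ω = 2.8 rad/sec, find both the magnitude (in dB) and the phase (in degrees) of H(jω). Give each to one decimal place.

|H| = 37.7 dB, ∠H = 7.0°

|j2.8 + 15.9| = √(2.8² + 15.9²) = 16.14
|j2.8 + 54| = √(2.8² + 54²) = 54.07
|H(j2.8)| = 256 × 16.14 / 54.07 = 76.435
20 log₁₀(76.435) = 37.67 dB
∠(j2.8 + 15.9) = arctan(2.8/15.9) = 9.99°
∠(j2.8 + 54) = arctan(2.8/54) = 2.97°
∠H(j2.8) = 9.99° − 2.97° = 7.02°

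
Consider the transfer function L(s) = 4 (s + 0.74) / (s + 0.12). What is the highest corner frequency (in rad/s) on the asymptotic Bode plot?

Break frequencies occur at each pole and zero magnitude: 0.12 rad/s, 0.74 rad/s.
The highest is 0.74 rad/s.

0.74 rad/s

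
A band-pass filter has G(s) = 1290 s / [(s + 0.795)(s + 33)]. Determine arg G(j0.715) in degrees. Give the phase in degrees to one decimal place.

46.8°

∠(j0.715) = 90.00°
∠(j0.715 + 0.795) = arctan(0.715/0.795) = 41.97°
∠(j0.715 + 33) = arctan(0.715/33) = 1.24°
∠G(j0.715) = 90.00° − (41.97° + 1.24°) = 46.79°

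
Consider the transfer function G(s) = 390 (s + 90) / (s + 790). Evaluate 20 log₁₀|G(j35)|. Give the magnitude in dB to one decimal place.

|j35 + 90| = √(35² + 90²) = 96.57
|j35 + 790| = √(35² + 790²) = 790.8
|G(j35)| = 390 × 96.57 / 790.8 = 47.625
20 log₁₀(47.625) = 33.56 dB

33.6 dB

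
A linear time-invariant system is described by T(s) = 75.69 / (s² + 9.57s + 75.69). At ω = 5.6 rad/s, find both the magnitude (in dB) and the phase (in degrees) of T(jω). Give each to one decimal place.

|(j5.6)² + 9.57(j5.6) + 75.69| = |44.33 + j53.592| = 69.55
|T(j5.6)| = 75.69 / 69.55 = 1.0883
20 log₁₀(1.0883) = 0.73 dB
∠[(j5.6)² + 9.57(j5.6) + 75.69] = ∠[44.33 + j53.592] = 50.40°
∠T(j5.6) = −50.40° = -50.40°

|T| = 0.7 dB, ∠T = -50.4 deg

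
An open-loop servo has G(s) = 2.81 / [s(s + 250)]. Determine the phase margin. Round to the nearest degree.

Gain crossover: |G(jω)| = 1 at ω ≈ 0.0112 rad/s.
∠G(j0.0112) = −90° − arctan(0.0112/250) ≈ -90.00°
PM = 180° + (-90.00°) = 90.00°

90 deg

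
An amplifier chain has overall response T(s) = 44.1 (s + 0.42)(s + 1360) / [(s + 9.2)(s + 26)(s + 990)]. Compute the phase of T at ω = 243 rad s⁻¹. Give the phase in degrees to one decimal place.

∠(j243 + 0.42) = arctan(243/0.42) = 89.90°
∠(j243 + 1360) = arctan(243/1360) = 10.13°
∠(j243 + 9.2) = arctan(243/9.2) = 87.83°
∠(j243 + 26) = arctan(243/26) = 83.89°
∠(j243 + 990) = arctan(243/990) = 13.79°
∠T(j243) = 89.90° + 10.13° − (87.83° + 83.89° + 13.79°) = -85.48°

-85.5°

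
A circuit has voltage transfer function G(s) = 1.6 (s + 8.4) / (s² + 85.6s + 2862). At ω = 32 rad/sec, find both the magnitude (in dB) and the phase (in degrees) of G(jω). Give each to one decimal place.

|j32 + 8.4| = √(32² + 8.4²) = 33.08
|(j32)² + 85.6(j32) + 2862| = |1838 + j2739.2| = 3299
|G(j32)| = 1.6 × 33.08 / 3299 = 0.016047
20 log₁₀(0.016047) = -35.89 dB
∠(j32 + 8.4) = arctan(32/8.4) = 75.29°
∠[(j32)² + 85.6(j32) + 2862] = ∠[1838 + j2739.2] = 56.14°
∠G(j32) = 75.29° − 56.14° = 19.15°

|G| = -35.9 dB, ∠G = 19.2°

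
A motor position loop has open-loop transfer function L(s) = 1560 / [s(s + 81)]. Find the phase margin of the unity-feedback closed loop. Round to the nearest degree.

77°

Gain crossover: |L(jω)| = 1 at ω ≈ 18.8 rad/sec.
∠L(j18.8) = −90° − arctan(18.8/81) ≈ -103.04°
PM = 180° + (-103.04°) = 76.96°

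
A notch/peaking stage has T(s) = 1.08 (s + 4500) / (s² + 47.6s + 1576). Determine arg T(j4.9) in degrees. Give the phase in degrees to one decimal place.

-8.5°

∠(j4.9 + 4500) = arctan(4.9/4500) = 0.06°
∠[(j4.9)² + 47.6(j4.9) + 1576] = ∠[1552 + j233.24] = 8.55°
∠T(j4.9) = 0.06° − 8.55° = -8.48°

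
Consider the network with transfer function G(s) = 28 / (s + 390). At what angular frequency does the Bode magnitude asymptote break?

The single real pole at s = −390 gives a corner at ω = 390 rad/s.

390 rad/s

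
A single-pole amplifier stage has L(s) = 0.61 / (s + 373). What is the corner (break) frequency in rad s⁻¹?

373 rad s⁻¹

The single real pole at s = −373 gives a corner at ω = 373 rad s⁻¹.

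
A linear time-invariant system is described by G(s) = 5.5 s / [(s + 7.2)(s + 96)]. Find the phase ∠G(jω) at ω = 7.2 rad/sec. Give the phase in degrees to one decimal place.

40.7 deg

∠(j7.2) = 90.00°
∠(j7.2 + 7.2) = arctan(7.2/7.2) = 45.00°
∠(j7.2 + 96) = arctan(7.2/96) = 4.29°
∠G(j7.2) = 90.00° − (45.00° + 4.29°) = 40.71°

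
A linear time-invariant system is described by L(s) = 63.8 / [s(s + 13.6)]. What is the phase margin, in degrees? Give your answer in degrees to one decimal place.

Gain crossover: |L(jω)| = 1 at ω ≈ 4.46 rad/s.
∠L(j4.46) = −90° − arctan(4.46/13.6) ≈ -108.15°
PM = 180° + (-108.15°) = 71.85°

71.9°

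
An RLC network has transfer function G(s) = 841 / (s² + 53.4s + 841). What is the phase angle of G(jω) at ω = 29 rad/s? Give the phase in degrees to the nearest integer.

∠[(j29)² + 53.4(j29) + 841] = ∠[0 + j1548.6] = 90.00°
∠G(j29) = −90.00° = -90.00°

-90°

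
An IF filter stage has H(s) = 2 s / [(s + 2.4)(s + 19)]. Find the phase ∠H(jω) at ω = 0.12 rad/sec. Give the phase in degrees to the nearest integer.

∠(j0.12) = 90.00°
∠(j0.12 + 2.4) = arctan(0.12/2.4) = 2.86°
∠(j0.12 + 19) = arctan(0.12/19) = 0.36°
∠H(j0.12) = 90.00° − (2.86° + 0.36°) = 86.78°

87°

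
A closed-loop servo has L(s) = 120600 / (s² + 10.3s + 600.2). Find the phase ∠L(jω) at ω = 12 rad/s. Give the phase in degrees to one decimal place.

∠[(j12)² + 10.3(j12) + 600.2] = ∠[456.2 + j123.6] = 15.16°
∠L(j12) = −15.16° = -15.16°

-15.2°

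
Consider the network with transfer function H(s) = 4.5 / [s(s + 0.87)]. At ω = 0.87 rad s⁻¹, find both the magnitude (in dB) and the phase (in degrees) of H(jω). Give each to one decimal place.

|j0.87 + 0.87| = √(0.87² + 0.87²) = 1.23
|j0.87| = 0.87
|H(j0.87)| = 4.5 / (1.23 × 0.87) = 4.204
20 log₁₀(4.204) = 12.47 dB
∠(j0.87 + 0.87) = arctan(0.87/0.87) = 45.00°
∠(j0.87) = 90.00°
∠H(j0.87) = − (45.00° + 90.00°) = -135.00°

|H| = 12.5 dB, ∠H = -135.0°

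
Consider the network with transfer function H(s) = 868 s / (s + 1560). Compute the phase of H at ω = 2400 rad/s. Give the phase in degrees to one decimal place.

33.0°

∠(j2400) = 90.00°
∠(j2400 + 1560) = arctan(2400/1560) = 56.98°
∠H(j2400) = 90.00° − 56.98° = 33.02°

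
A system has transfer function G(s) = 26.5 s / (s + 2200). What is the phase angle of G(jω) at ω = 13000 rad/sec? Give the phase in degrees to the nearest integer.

10°

∠(j13000) = 90.00°
∠(j13000 + 2200) = arctan(13000/2200) = 80.39°
∠G(j13000) = 90.00° − 80.39° = 9.61°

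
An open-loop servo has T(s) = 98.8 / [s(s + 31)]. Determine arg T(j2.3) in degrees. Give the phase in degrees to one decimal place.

∠(j2.3 + 31) = arctan(2.3/31) = 4.24°
∠(j2.3) = 90.00°
∠T(j2.3) = − (4.24° + 90.00°) = -94.24°

-94.2 deg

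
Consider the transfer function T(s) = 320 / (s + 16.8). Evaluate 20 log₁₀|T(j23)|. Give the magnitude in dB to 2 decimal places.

21.01 dB

|j23 + 16.8| = √(23² + 16.8²) = 28.48
|T(j23)| = 320 / 28.48 = 11.235
20 log₁₀(11.235) = 21.012 dB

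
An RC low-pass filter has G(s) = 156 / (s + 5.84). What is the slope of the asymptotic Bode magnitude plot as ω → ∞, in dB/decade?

With 0 zeros and 1 pole, the high-frequency asymptotic slope is 20 × (0 − 1) = -20 dB/decade.

-20 dB/decade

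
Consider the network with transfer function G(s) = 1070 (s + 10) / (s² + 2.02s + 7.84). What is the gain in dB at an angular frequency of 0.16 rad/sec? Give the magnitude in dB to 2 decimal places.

|j0.16 + 10| = √(0.16² + 10²) = 10
|(j0.16)² + 2.02(j0.16) + 7.84| = |7.8144 + j0.3232| = 7.821
|G(j0.16)| = 1070 × 10 / 7.821 = 1368.3
20 log₁₀(1368.3) = 62.723 dB

62.72 dB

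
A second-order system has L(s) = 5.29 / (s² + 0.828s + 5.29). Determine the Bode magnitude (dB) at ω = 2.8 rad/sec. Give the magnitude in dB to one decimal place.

3.7 dB

|(j2.8)² + 0.828(j2.8) + 5.29| = |-2.55 + j2.3184| = 3.446
|L(j2.8)| = 5.29 / 3.446 = 1.5349
20 log₁₀(1.5349) = 3.72 dB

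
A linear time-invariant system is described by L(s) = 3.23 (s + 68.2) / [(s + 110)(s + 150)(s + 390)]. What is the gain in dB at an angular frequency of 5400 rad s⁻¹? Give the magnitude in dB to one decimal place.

|j5400 + 68.2| = √(5400² + 68.2²) = 5400
|j5400 + 110| = √(5400² + 110²) = 5401
|j5400 + 150| = √(5400² + 150²) = 5402
|j5400 + 390| = √(5400² + 390²) = 5414
|L(j5400)| = 3.23 × 5400 / (5401 × 5402 × 5414) = 1.1042e-07
20 log₁₀(1.1042e-07) = -139.14 dB

-139.1 dB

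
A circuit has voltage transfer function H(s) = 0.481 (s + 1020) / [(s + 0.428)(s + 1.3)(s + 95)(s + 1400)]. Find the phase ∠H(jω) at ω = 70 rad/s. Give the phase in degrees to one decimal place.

-213.9 deg

∠(j70 + 1020) = arctan(70/1020) = 3.93°
∠(j70 + 0.428) = arctan(70/0.428) = 89.65°
∠(j70 + 1.3) = arctan(70/1.3) = 88.94°
∠(j70 + 95) = arctan(70/95) = 36.38°
∠(j70 + 1400) = arctan(70/1400) = 2.86°
∠H(j70) = 3.93° − (89.65° + 88.94° + 36.38° + 2.86°) = -213.91°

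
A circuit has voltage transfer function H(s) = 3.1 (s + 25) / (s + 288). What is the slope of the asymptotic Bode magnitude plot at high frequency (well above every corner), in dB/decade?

With 1 zero and 1 pole, the high-frequency asymptotic slope is 20 × (1 − 1) = 0 dB/decade.

0 dB/decade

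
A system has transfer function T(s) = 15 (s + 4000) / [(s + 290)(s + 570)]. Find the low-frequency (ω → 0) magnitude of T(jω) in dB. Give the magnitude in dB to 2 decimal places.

-8.80 dB

T(0) = 15 × 4000 / (290 × 570) = 0.36298
20 log₁₀(0.36298) = -8.802 dB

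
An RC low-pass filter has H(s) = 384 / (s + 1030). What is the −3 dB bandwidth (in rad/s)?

1030 rad/s

For a single-pole low-pass, the −3 dB point is at the pole: ω = 1030 rad/s.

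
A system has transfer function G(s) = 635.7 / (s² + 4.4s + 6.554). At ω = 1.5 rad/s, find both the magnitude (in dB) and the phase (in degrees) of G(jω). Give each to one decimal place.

|G| = 38.1 dB, ∠G = -56.9 deg

|(j1.5)² + 4.4(j1.5) + 6.554| = |4.304 + j6.6| = 7.879
|G(j1.5)| = 635.7 / 7.879 = 80.679
20 log₁₀(80.679) = 38.14 dB
∠[(j1.5)² + 4.4(j1.5) + 6.554] = ∠[4.304 + j6.6] = 56.89°
∠G(j1.5) = −56.89° = -56.89°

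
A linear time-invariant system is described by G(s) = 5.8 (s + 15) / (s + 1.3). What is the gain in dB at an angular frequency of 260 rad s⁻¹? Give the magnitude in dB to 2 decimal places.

15.28 dB

|j260 + 15| = √(260² + 15²) = 260.4
|j260 + 1.3| = √(260² + 1.3²) = 260
|G(j260)| = 5.8 × 260.4 / 260 = 5.8096
20 log₁₀(5.8096) = 15.283 dB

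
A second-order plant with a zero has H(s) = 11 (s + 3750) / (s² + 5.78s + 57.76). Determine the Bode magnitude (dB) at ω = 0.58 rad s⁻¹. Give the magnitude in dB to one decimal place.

|j0.58 + 3750| = √(0.58² + 3750²) = 3750
|(j0.58)² + 5.78(j0.58) + 57.76| = |57.424 + j3.3524| = 57.52
|H(j0.58)| = 11 × 3750 / 57.52 = 717.12
20 log₁₀(717.12) = 57.11 dB

57.1 dB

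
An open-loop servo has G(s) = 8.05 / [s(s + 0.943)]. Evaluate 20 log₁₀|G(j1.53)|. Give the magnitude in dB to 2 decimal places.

9.33 dB

|j1.53 + 0.943| = √(1.53² + 0.943²) = 1.797
|j1.53| = 1.53
|G(j1.53)| = 8.05 / (1.797 × 1.53) = 2.9275
20 log₁₀(2.9275) = 9.330 dB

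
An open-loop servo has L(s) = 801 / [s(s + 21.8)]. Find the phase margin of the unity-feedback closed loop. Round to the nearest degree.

42 deg

Gain crossover: |L(jω)| = 1 at ω ≈ 24.5 rad s⁻¹.
∠L(j24.5) = −90° − arctan(24.5/21.8) ≈ -138.28°
PM = 180° + (-138.28°) = 41.72°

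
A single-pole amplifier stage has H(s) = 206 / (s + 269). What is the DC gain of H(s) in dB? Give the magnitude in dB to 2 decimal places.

-2.32 dB

H(0) = 206 / 269 = 0.7658
20 log₁₀(0.7658) = -2.318 dB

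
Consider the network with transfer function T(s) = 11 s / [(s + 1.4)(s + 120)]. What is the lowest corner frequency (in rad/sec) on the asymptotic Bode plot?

1.4 rad/sec

Break frequencies occur at each pole and zero magnitude: 1.4 rad/sec, 120 rad/sec.
The lowest is 1.4 rad/sec.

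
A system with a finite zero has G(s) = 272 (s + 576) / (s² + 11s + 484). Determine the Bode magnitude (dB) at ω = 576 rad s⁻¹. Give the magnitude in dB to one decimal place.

-3.5 dB

|j576 + 576| = √(576² + 576²) = 814.6
|(j576)² + 11(j576) + 484| = |-3.3129e+05 + j6336| = 3.314e+05
|G(j576)| = 272 × 814.6 / 3.314e+05 = 0.66868
20 log₁₀(0.66868) = -3.50 dB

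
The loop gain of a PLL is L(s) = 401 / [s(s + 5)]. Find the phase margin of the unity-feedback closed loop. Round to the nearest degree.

Gain crossover: |L(jω)| = 1 at ω ≈ 19.7 rad/s.
∠L(j19.7) = −90° − arctan(19.7/5) ≈ -165.77°
PM = 180° + (-165.77°) = 14.23°

14°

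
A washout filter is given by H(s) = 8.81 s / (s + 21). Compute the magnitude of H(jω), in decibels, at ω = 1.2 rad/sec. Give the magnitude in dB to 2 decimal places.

-5.98 dB

|j1.2| = 1.2
|j1.2 + 21| = √(1.2² + 21²) = 21.03
|H(j1.2)| = 8.81 × 1.2 / 21.03 = 0.50261
20 log₁₀(0.50261) = -5.975 dB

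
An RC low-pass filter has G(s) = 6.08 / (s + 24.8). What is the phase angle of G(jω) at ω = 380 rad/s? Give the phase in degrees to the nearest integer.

-86°

∠(j380 + 24.8) = arctan(380/24.8) = 86.27°
∠G(j380) = −86.27° = -86.27°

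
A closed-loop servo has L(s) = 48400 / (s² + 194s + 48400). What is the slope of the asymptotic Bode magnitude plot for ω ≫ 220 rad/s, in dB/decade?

With 0 zeros and 2 poles, the high-frequency asymptotic slope is 20 × (0 − 2) = -40 dB/decade.

-40 dB/decade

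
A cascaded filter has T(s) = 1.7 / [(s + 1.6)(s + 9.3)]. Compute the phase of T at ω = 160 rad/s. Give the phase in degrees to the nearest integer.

-176°

∠(j160 + 1.6) = arctan(160/1.6) = 89.43°
∠(j160 + 9.3) = arctan(160/9.3) = 86.67°
∠T(j160) = − (89.43° + 86.67°) = -176.10°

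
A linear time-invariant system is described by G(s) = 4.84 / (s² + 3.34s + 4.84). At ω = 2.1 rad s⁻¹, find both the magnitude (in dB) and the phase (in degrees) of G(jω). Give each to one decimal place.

|G| = -3.2 dB, ∠G = -86.5°

|(j2.1)² + 3.34(j2.1) + 4.84| = |0.43 + j7.014| = 7.027
|G(j2.1)| = 4.84 / 7.027 = 0.68876
20 log₁₀(0.68876) = -3.24 dB
∠[(j2.1)² + 3.34(j2.1) + 4.84] = ∠[0.43 + j7.014] = 86.49°
∠G(j2.1) = −86.49° = -86.49°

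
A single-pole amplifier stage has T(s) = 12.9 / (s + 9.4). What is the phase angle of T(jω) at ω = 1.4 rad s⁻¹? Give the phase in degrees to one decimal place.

-8.5 deg

∠(j1.4 + 9.4) = arctan(1.4/9.4) = 8.47°
∠T(j1.4) = −8.47° = -8.47°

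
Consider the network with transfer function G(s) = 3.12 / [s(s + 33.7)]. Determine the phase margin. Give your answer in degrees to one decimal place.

89.8°

Gain crossover: |G(jω)| = 1 at ω ≈ 0.0926 rad/s.
∠G(j0.0926) = −90° − arctan(0.0926/33.7) ≈ -90.16°
PM = 180° + (-90.16°) = 89.84°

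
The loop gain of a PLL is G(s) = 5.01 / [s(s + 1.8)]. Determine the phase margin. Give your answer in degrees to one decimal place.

43.3°

Gain crossover: |G(jω)| = 1 at ω ≈ 1.91 rad/s.
∠G(j1.91) = −90° − arctan(1.91/1.8) ≈ -136.69°
PM = 180° + (-136.69°) = 43.31°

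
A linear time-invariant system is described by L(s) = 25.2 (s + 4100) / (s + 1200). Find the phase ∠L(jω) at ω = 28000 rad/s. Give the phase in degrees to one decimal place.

-5.9°

∠(j28000 + 4100) = arctan(28000/4100) = 81.67°
∠(j28000 + 1200) = arctan(28000/1200) = 87.55°
∠L(j28000) = 81.67° − 87.55° = -5.88°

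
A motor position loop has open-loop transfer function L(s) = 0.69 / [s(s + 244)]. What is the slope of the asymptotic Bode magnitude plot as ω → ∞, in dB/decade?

With 0 zeros and 2 poles, the high-frequency asymptotic slope is 20 × (0 − 2) = -40 dB/decade.

-40 dB/decade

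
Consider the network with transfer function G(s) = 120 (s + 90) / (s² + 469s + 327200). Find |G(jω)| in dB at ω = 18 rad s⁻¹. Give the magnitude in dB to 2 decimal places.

|j18 + 90| = √(18² + 90²) = 91.78
|(j18)² + 469(j18) + 327200| = |3.2688e+05 + j8442| = 3.27e+05
|G(j18)| = 120 × 91.78 / 3.27e+05 = 0.033683
20 log₁₀(0.033683) = -29.452 dB

-29.45 dB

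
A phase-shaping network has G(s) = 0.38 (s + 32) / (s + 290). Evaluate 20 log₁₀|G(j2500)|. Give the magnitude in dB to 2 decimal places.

-8.46 dB

|j2500 + 32| = √(2500² + 32²) = 2500
|j2500 + 290| = √(2500² + 290²) = 2517
|G(j2500)| = 0.38 × 2500 / 2517 = 0.3775
20 log₁₀(0.3775) = -8.462 dB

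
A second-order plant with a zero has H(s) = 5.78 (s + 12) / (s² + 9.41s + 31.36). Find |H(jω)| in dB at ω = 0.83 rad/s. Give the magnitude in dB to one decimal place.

6.8 dB

|j0.83 + 12| = √(0.83² + 12²) = 12.03
|(j0.83)² + 9.41(j0.83) + 31.36| = |30.671 + j7.8103| = 31.65
|H(j0.83)| = 5.78 × 12.03 / 31.65 = 2.1967
20 log₁₀(2.1967) = 6.84 dB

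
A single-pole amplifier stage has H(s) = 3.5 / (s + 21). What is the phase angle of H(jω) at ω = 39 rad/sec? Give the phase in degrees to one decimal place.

∠(j39 + 21) = arctan(39/21) = 61.70°
∠H(j39) = −61.70° = -61.70°

-61.7°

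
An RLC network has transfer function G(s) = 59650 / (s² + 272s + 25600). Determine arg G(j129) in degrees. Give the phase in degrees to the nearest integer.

-76°

∠[(j129)² + 272(j129) + 25600] = ∠[8959 + j35088] = 75.68°
∠G(j129) = −75.68° = -75.68°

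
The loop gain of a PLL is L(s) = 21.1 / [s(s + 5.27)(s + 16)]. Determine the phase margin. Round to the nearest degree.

Gain crossover: |L(jω)| = 1 at ω ≈ 0.25 rad/sec.
∠L(j0.25) = −90° − arctan(0.25/5.27) − arctan(0.25/16) ≈ -93.61°
PM = 180° + (-93.61°) = 86.39°

86°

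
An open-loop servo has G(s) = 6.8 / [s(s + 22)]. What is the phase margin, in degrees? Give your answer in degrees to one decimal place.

89.2 deg

Gain crossover: |G(jω)| = 1 at ω ≈ 0.309 rad/s.
∠G(j0.309) = −90° − arctan(0.309/22) ≈ -90.80°
PM = 180° + (-90.80°) = 89.20°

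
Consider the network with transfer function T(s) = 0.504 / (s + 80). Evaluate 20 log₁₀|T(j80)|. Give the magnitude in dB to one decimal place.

|j80 + 80| = √(80² + 80²) = 113.1
|T(j80)| = 0.504 / 113.1 = 0.0044548
20 log₁₀(0.0044548) = -47.02 dB

-47.0 dB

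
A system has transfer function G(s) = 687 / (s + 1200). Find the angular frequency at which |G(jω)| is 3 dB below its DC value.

For a single-pole low-pass, the −3 dB point is at the pole: ω = 1200 rad/s.

1200 rad/s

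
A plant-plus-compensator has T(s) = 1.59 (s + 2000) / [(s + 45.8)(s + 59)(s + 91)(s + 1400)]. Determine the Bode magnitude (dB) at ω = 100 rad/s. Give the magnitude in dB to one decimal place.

|j100 + 2000| = √(100² + 2000²) = 2002
|j100 + 45.8| = √(100² + 45.8²) = 110
|j100 + 59| = √(100² + 59²) = 116.1
|j100 + 91| = √(100² + 91²) = 135.2
|j100 + 1400| = √(100² + 1400²) = 1404
|T(j100)| = 1.59 × 2002 / (110 × 116.1 × 135.2 × 1404) = 1.3138e-06
20 log₁₀(1.3138e-06) = -117.63 dB

-117.6 dB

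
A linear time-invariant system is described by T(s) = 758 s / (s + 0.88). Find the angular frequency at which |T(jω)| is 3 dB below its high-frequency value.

0.88 rad/sec

For a single-pole high-pass, the −3 dB point is at the pole: ω = 0.88 rad/sec.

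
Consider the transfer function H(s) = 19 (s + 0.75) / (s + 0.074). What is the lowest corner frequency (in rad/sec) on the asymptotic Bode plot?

Break frequencies occur at each pole and zero magnitude: 0.074 rad/sec, 0.75 rad/sec.
The lowest is 0.074 rad/sec.

0.074 rad/sec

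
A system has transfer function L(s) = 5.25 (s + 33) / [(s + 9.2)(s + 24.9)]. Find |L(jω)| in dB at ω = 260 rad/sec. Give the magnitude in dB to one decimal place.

|j260 + 33| = √(260² + 33²) = 262.1
|j260 + 9.2| = √(260² + 9.2²) = 260.2
|j260 + 24.9| = √(260² + 24.9²) = 261.2
|L(j260)| = 5.25 × 262.1 / (260.2 × 261.2) = 0.020249
20 log₁₀(0.020249) = -33.87 dB

-33.9 dB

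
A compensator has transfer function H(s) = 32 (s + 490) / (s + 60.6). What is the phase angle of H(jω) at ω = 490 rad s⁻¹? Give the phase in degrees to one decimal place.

-37.9 deg

∠(j490 + 490) = arctan(490/490) = 45.00°
∠(j490 + 60.6) = arctan(490/60.6) = 82.95°
∠H(j490) = 45.00° − 82.95° = -37.95°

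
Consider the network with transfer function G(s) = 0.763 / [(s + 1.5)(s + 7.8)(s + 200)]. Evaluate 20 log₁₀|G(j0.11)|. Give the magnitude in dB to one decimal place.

|j0.11 + 1.5| = √(0.11² + 1.5²) = 1.504
|j0.11 + 7.8| = √(0.11² + 7.8²) = 7.801
|j0.11 + 200| = √(0.11² + 200²) = 200
|G(j0.11)| = 0.763 / (1.504 × 7.801 × 200) = 0.00032516
20 log₁₀(0.00032516) = -69.76 dB

-69.8 dB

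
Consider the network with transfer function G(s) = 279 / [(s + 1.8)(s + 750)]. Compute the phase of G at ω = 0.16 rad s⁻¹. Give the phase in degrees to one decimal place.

-5.1 deg

∠(j0.16 + 1.8) = arctan(0.16/1.8) = 5.08°
∠(j0.16 + 750) = arctan(0.16/750) = 0.01°
∠G(j0.16) = − (5.08° + 0.01°) = -5.09°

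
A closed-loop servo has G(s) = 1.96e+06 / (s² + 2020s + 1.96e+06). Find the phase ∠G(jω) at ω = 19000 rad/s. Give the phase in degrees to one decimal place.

-173.9°

∠[(j19000)² + 2020(j19000) + 1.96e+06] = ∠[-3.5904e+08 + j3.838e+07] = 173.90°
∠G(j19000) = −173.90° = -173.90°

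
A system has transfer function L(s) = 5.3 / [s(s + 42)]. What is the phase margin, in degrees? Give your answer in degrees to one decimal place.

Gain crossover: |L(jω)| = 1 at ω ≈ 0.126 rad/s.
∠L(j0.126) = −90° − arctan(0.126/42) ≈ -90.17°
PM = 180° + (-90.17°) = 89.83°

89.8°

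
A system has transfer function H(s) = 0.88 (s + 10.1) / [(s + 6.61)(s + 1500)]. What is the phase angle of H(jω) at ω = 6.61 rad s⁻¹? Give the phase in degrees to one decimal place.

-12.0 deg

∠(j6.61 + 10.1) = arctan(6.61/10.1) = 33.20°
∠(j6.61 + 6.61) = arctan(6.61/6.61) = 45.00°
∠(j6.61 + 1500) = arctan(6.61/1500) = 0.25°
∠H(j6.61) = 33.20° − (45.00° + 0.25°) = -12.05°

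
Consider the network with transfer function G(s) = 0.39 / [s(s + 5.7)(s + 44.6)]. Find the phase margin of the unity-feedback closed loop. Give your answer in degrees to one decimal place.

90.0°

Gain crossover: |G(jω)| = 1 at ω ≈ 0.00153 rad/sec.
∠G(j0.00153) = −90° − arctan(0.00153/5.7) − arctan(0.00153/44.6) ≈ -90.02°
PM = 180° + (-90.02°) = 89.98°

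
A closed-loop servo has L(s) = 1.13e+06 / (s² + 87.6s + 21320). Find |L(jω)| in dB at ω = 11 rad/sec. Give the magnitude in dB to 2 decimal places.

34.53 dB

|(j11)² + 87.6(j11) + 21320| = |21199 + j963.6| = 2.122e+04
|L(j11)| = 1.13e+06 / 2.122e+04 = 53.249
20 log₁₀(53.249) = 34.526 dB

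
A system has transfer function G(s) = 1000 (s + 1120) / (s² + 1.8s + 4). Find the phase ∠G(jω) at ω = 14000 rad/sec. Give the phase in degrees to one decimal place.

-94.6°

∠(j14000 + 1120) = arctan(14000/1120) = 85.43°
∠[(j14000)² + 1.8(j14000) + 4] = ∠[-1.96e+08 + j25200] = 179.99°
∠G(j14000) = 85.43° − 179.99° = -94.57°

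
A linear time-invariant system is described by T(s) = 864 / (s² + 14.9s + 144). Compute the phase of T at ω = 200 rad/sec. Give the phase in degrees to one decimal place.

-175.7°

∠[(j200)² + 14.9(j200) + 144] = ∠[-39856 + j2980] = 175.72°
∠T(j200) = −175.72° = -175.72°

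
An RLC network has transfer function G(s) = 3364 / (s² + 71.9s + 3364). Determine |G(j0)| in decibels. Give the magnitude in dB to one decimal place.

0.0 dB

G(0) = 3364 / 3364 = 1
20 log₁₀(1) = 0.00 dB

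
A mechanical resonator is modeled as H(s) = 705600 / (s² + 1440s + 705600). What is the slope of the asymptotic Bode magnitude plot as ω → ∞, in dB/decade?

With 0 zeros and 2 poles, the high-frequency asymptotic slope is 20 × (0 − 2) = -40 dB/decade.

-40 dB/decade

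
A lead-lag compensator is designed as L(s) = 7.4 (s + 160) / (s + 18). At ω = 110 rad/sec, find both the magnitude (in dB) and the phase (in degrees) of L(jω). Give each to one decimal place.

|j110 + 160| = √(110² + 160²) = 194.2
|j110 + 18| = √(110² + 18²) = 111.5
|L(j110)| = 7.4 × 194.2 / 111.5 = 12.891
20 log₁₀(12.891) = 22.21 dB
∠(j110 + 160) = arctan(110/160) = 34.51°
∠(j110 + 18) = arctan(110/18) = 80.71°
∠L(j110) = 34.51° − 80.71° = -46.20°

|L| = 22.2 dB, ∠L = -46.2°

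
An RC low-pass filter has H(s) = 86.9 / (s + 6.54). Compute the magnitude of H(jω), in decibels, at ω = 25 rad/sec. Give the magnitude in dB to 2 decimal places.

|j25 + 6.54| = √(25² + 6.54²) = 25.84
|H(j25)| = 86.9 / 25.84 = 3.3628
20 log₁₀(3.3628) = 10.534 dB

10.53 dB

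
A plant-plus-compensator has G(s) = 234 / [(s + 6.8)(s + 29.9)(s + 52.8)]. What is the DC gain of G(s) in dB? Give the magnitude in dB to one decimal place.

G(0) = 234 / (6.8 × 29.9 × 52.8) = 0.021797
20 log₁₀(0.021797) = -33.23 dB

-33.2 dB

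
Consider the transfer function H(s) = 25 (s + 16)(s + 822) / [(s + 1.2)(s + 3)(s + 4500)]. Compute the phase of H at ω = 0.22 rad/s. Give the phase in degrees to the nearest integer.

-14 deg

∠(j0.22 + 16) = arctan(0.22/16) = 0.79°
∠(j0.22 + 822) = arctan(0.22/822) = 0.02°
∠(j0.22 + 1.2) = arctan(0.22/1.2) = 10.39°
∠(j0.22 + 3) = arctan(0.22/3) = 4.19°
∠(j0.22 + 4500) = arctan(0.22/4500) = 0.00°
∠H(j0.22) = 0.79° + 0.02° − (10.39° + 4.19° + 0.00°) = -13.78°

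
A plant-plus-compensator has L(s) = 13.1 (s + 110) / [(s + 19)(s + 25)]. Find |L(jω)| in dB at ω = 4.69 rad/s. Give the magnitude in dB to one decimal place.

|j4.69 + 110| = √(4.69² + 110²) = 110.1
|j4.69 + 19| = √(4.69² + 19²) = 19.57
|j4.69 + 25| = √(4.69² + 25²) = 25.44
|L(j4.69)| = 13.1 × 110.1 / (19.57 × 25.44) = 2.8974
20 log₁₀(2.8974) = 9.24 dB

9.2 dB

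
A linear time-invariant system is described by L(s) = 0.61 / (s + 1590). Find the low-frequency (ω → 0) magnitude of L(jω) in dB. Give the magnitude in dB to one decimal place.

L(0) = 0.61 / 1590 = 0.00038365
20 log₁₀(0.00038365) = -68.32 dB

-68.3 dB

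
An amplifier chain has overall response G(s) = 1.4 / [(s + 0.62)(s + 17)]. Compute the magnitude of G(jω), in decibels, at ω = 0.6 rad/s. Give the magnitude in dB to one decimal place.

|j0.6 + 0.62| = √(0.6² + 0.62²) = 0.8628
|j0.6 + 17| = √(0.6² + 17²) = 17.01
|G(j0.6)| = 1.4 / (0.8628 × 17.01) = 0.095391
20 log₁₀(0.095391) = -20.41 dB

-20.4 dB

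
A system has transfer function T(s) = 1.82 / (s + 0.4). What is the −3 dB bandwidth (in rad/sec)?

For a single-pole low-pass, the −3 dB point is at the pole: ω = 0.4 rad/sec.

0.4 rad/sec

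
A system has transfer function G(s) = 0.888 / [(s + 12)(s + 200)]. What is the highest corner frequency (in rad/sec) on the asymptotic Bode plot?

Break frequencies occur at each pole and zero magnitude: 12 rad/sec, 200 rad/sec.
The highest is 200 rad/sec.

200 rad/sec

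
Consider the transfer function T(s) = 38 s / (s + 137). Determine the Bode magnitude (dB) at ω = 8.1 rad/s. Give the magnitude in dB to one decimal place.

|j8.1| = 8.1
|j8.1 + 137| = √(8.1² + 137²) = 137.2
|T(j8.1)| = 38 × 8.1 / 137.2 = 2.2428
20 log₁₀(2.2428) = 7.02 dB

7.0 dB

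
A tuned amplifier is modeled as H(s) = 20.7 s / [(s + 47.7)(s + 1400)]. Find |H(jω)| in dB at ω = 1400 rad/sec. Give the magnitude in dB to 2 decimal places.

|j1400| = 1400
|j1400 + 47.7| = √(1400² + 47.7²) = 1401
|j1400 + 1400| = √(1400² + 1400²) = 1980
|H(j1400)| = 20.7 × 1400 / (1401 × 1980) = 0.010449
20 log₁₀(0.010449) = -39.618 dB

-39.62 dB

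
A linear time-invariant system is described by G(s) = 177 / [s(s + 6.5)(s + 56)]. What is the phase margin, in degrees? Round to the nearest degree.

85°

Gain crossover: |G(jω)| = 1 at ω ≈ 0.485 rad/s.
∠G(j0.485) = −90° − arctan(0.485/6.5) − arctan(0.485/56) ≈ -94.76°
PM = 180° + (-94.76°) = 85.24°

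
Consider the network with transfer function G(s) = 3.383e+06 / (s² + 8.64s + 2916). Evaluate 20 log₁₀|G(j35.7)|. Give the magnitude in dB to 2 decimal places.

|(j35.7)² + 8.64(j35.7) + 2916| = |1641.5 + j308.45| = 1670
|G(j35.7)| = 3.383e+06 / 1670 = 2025.5
20 log₁₀(2025.5) = 66.130 dB

66.13 dB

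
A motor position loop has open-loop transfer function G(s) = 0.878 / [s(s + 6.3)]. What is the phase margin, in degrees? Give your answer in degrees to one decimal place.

Gain crossover: |G(jω)| = 1 at ω ≈ 0.139 rad/s.
∠G(j0.139) = −90° − arctan(0.139/6.3) ≈ -91.27°
PM = 180° + (-91.27°) = 88.73°

88.7°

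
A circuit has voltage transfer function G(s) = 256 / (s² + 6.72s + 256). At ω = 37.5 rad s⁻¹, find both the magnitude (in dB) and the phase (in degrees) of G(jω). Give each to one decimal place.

|(j37.5)² + 6.72(j37.5) + 256| = |-1150.2 + j252| = 1178
|G(j37.5)| = 256 / 1178 = 0.2174
20 log₁₀(0.2174) = -13.25 dB
∠[(j37.5)² + 6.72(j37.5) + 256] = ∠[-1150.2 + j252] = 167.64°
∠G(j37.5) = −167.64° = -167.64°

|G| = -13.3 dB, ∠G = -167.6°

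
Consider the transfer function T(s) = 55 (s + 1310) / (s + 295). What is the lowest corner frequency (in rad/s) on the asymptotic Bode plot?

295 rad/s

Break frequencies occur at each pole and zero magnitude: 295 rad/s, 1310 rad/s.
The lowest is 295 rad/s.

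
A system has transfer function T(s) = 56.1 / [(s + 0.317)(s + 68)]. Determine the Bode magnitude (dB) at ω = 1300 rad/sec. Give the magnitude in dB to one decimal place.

|j1300 + 0.317| = √(1300² + 0.317²) = 1300
|j1300 + 68| = √(1300² + 68²) = 1302
|T(j1300)| = 56.1 / (1300 × 1302) = 3.315e-05
20 log₁₀(3.315e-05) = -89.59 dB

-89.6 dB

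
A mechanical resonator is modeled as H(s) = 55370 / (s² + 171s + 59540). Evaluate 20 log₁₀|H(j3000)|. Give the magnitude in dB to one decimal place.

|(j3000)² + 171(j3000) + 59540| = |-8.9405e+06 + j5.13e+05| = 8.955e+06
|H(j3000)| = 55370 / 8.955e+06 = 0.006183
20 log₁₀(0.006183) = -44.18 dB

-44.2 dB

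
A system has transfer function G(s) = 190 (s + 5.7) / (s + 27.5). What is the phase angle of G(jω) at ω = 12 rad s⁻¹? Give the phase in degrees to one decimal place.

∠(j12 + 5.7) = arctan(12/5.7) = 64.59°
∠(j12 + 27.5) = arctan(12/27.5) = 23.57°
∠G(j12) = 64.59° − 23.57° = 41.02°

41.0°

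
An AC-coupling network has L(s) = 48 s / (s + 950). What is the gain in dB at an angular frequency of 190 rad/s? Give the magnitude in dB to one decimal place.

|j190| = 190
|j190 + 950| = √(190² + 950²) = 968.8
|L(j190)| = 48 × 190 / 968.8 = 9.4136
20 log₁₀(9.4136) = 19.48 dB

19.5 dB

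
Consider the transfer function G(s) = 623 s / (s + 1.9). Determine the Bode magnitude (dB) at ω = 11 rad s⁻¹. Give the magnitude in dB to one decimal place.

55.8 dB

|j11| = 11
|j11 + 1.9| = √(11² + 1.9²) = 11.16
|G(j11)| = 623 × 11 / 11.16 = 613.91
20 log₁₀(613.91) = 55.76 dB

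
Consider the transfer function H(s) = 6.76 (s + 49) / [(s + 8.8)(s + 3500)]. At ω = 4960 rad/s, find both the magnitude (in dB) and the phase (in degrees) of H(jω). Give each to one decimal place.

|j4960 + 49| = √(4960² + 49²) = 4960
|j4960 + 8.8| = √(4960² + 8.8²) = 4960
|j4960 + 3500| = √(4960² + 3500²) = 6071
|H(j4960)| = 6.76 × 4960 / (4960 × 6071) = 0.0011136
20 log₁₀(0.0011136) = -59.07 dB
∠(j4960 + 49) = arctan(4960/49) = 89.43°
∠(j4960 + 8.8) = arctan(4960/8.8) = 89.90°
∠(j4960 + 3500) = arctan(4960/3500) = 54.79°
∠H(j4960) = 89.43° − (89.90° + 54.79°) = -55.26°

|H| = -59.1 dB, ∠H = -55.3°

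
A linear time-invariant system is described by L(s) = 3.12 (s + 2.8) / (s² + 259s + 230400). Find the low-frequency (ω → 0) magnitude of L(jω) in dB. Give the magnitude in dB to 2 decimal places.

L(0) = 3.12 × 2.8 / 230400 = 3.7917e-05
20 log₁₀(3.7917e-05) = -88.423 dB

-88.42 dB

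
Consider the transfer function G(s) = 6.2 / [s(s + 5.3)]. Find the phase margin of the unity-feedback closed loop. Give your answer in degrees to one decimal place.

77.8 deg

Gain crossover: |G(jω)| = 1 at ω ≈ 1.14 rad/sec.
∠G(j1.14) = −90° − arctan(1.14/5.3) ≈ -102.18°
PM = 180° + (-102.18°) = 77.82°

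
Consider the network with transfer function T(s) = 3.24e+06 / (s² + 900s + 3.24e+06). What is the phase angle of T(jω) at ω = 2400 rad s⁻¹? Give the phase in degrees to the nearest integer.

-139°

∠[(j2400)² + 900(j2400) + 3.24e+06] = ∠[-2.52e+06 + j2.16e+06] = 139.40°
∠T(j2400) = −139.40° = -139.40°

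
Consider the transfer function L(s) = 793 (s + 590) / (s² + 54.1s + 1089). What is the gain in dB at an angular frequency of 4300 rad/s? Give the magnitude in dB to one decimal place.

-14.6 dB

|j4300 + 590| = √(4300² + 590²) = 4340
|(j4300)² + 54.1(j4300) + 1089| = |-1.8489e+07 + j2.3263e+05| = 1.849e+07
|L(j4300)| = 793 × 4340 / 1.849e+07 = 0.18614
20 log₁₀(0.18614) = -14.60 dB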